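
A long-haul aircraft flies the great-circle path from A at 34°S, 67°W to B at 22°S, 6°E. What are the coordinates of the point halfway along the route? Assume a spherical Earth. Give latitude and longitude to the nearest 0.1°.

≈ 33.5°S, 28.1°W

From cos δ = sin φ₁ sin φ₂ + cos φ₁ cos φ₂ cos Δλ, the central angle is δ ≈ 1.122 rad (64.3°).
Interpolate at f = 1/2 with slerp weights a = sin((1−f)δ)/sin δ ≈ 0.590, b = sin(fδ)/sin δ ≈ 0.590.
p = a·p₁ + b·p₂ ≈ (0.736, -0.393, -0.551); φ = arcsin(p_z) ≈ -33.46°, λ = atan2(p_y, p_x) ≈ -28.13°.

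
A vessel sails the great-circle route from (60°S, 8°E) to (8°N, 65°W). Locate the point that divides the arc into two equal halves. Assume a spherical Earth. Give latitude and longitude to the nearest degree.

From cos δ = sin φ₁ sin φ₂ + cos φ₁ cos φ₂ cos Δλ, the central angle is δ ≈ 1.547 rad (88.6°).
Interpolate at f = 1/2 with slerp weights a = sin((1−f)δ)/sin δ ≈ 0.699, b = sin(fδ)/sin δ ≈ 0.699.
p = a·p₁ + b·p₂ ≈ (0.638, -0.578, -0.508); φ = arcsin(p_z) ≈ -30.52°, λ = atan2(p_y, p_x) ≈ -42.18°.

≈ (31°S, 42°W)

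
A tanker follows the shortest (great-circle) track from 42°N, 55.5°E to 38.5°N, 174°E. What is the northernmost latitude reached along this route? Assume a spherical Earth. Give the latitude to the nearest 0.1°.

The great circle lies in the plane with unit normal n̂ = (p₁ × p₂)/|p₁ × p₂|.
Here n̂_z ≈ +0.516; the vertex latitude is φ_max = arccos|n̂_z| ≈ 58.9°.
Check via Clairaut: cos φ_max = |cos φ₁| · sin C = cos(42.0°)·sin(44.0°) ≈ 0.516, again giving ≈ 58.9°.

≈ 58.9°N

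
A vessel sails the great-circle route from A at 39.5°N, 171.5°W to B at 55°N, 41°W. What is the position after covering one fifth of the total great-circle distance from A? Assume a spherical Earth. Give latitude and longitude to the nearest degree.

Convert each endpoint to a unit vector on the sphere (x = cos φ cos λ, y = cos φ sin λ, z = sin φ).
The central angle between the endpoints is δ = arccos(p₁·p₂) ≈ 1.335 rad (76.5°).
Interpolate at f = 1/5 with slerp weights a = sin((1−f)δ)/sin δ ≈ 0.901, b = sin(fδ)/sin δ ≈ 0.271.
p = a·p₁ + b·p₂ ≈ (-0.570, -0.205, 0.795); φ = arcsin(p_z) ≈ 52.70°, λ = atan2(p_y, p_x) ≈ -160.24°.

≈ 53°N, 160°W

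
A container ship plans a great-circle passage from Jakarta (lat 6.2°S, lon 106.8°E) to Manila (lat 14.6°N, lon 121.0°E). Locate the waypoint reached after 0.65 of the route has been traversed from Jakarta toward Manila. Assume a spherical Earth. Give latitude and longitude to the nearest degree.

The haversine formula gives a central angle δ ≈ 0.438 rad (25.1°) between the endpoints.
Interpolate at f = 0.65 with slerp weights a = sin((1−f)δ)/sin δ ≈ 0.360, b = sin(fδ)/sin δ ≈ 0.662.
p = a·p₁ + b·p₂ ≈ (-0.434, 0.892, 0.128); φ = arcsin(p_z) ≈ 7.36°, λ = atan2(p_y, p_x) ≈ 115.92°.

≈ lat 7°N, lon 116°E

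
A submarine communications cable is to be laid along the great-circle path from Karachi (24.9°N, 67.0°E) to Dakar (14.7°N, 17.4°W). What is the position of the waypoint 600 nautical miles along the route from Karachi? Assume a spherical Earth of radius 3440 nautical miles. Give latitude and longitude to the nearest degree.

From cos δ = sin φ₁ sin φ₂ + cos φ₁ cos φ₂ cos Δλ, the central angle is δ ≈ 1.377 rad (78.9°). The total great-circle distance is δ·R ≈ 1.377 × 3440 ≈ 4737 nmi, so the target fraction is f = 600/4737 ≈ 0.127.
Interpolate at f ≈ 0.127 with slerp weights a = sin((1−f)δ)/sin δ ≈ 0.951, b = sin(fδ)/sin δ ≈ 0.177.
p = a·p₁ + b·p₂ ≈ (0.500, 0.743, 0.445); φ = arcsin(p_z) ≈ 26.44°, λ = atan2(p_y, p_x) ≈ 56.04°.

≈ 26°N, 56°E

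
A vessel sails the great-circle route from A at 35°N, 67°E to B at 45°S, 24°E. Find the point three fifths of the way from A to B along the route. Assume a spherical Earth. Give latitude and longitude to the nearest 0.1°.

Convert each endpoint to a unit vector on the sphere (x = cos φ cos λ, y = cos φ sin λ, z = sin φ).
The central angle between the endpoints is δ = arccos(p₁·p₂) ≈ 1.553 rad (89.0°).
Interpolate at f = 3/5 with slerp weights a = sin((1−f)δ)/sin δ ≈ 0.582, b = sin(fδ)/sin δ ≈ 0.803.
p = a·p₁ + b·p₂ ≈ (0.705, 0.670, -0.234); φ = arcsin(p_z) ≈ -13.52°, λ = atan2(p_y, p_x) ≈ 43.54°.

≈ 13.5°S, 43.5°E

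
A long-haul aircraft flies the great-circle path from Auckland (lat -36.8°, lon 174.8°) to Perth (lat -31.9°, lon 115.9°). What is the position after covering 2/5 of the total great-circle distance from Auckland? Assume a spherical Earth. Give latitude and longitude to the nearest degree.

Write both endpoints as unit vectors p₁, p₂ with components (cos φ cos λ, cos φ sin λ, sin φ).
The central angle between the endpoints is δ = arccos(p₁·p₂) ≈ 0.840 rad (48.1°).
Interpolate at f = 2/5 with slerp weights a = sin((1−f)δ)/sin δ ≈ 0.649, b = sin(fδ)/sin δ ≈ 0.443.
p = a·p₁ + b·p₂ ≈ (-0.681, 0.385, -0.622); φ = arcsin(p_z) ≈ -38.49°, λ = atan2(p_y, p_x) ≈ 150.52°.

≈ lat -38°, lon 151°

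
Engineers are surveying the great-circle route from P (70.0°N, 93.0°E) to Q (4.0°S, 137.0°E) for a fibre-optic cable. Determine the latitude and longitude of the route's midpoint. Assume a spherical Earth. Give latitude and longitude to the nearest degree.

≈ (34°N, 126°E)

Convert each endpoint to a unit vector on the sphere (x = cos φ cos λ, y = cos φ sin λ, z = sin φ).
The central angle between the endpoints is δ = arccos(p₁·p₂) ≈ 1.390 rad (79.6°).
Interpolate at f = 1/2 with slerp weights a = sin((1−f)δ)/sin δ ≈ 0.651, b = sin(fδ)/sin δ ≈ 0.651.
p = a·p₁ + b·p₂ ≈ (-0.487, 0.665, 0.566); φ = arcsin(p_z) ≈ 34.49°, λ = atan2(p_y, p_x) ≈ 126.18°.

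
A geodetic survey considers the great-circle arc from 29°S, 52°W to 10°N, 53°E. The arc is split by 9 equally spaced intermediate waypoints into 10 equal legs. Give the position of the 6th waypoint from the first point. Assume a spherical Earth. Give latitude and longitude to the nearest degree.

Convert each endpoint to a unit vector on the sphere (x = cos φ cos λ, y = cos φ sin λ, z = sin φ).
The central angle between the endpoints is δ = arccos(p₁·p₂) ≈ 1.883 rad (107.9°).
Interpolate at f = 6/10 with slerp weights a = sin((1−f)δ)/sin δ ≈ 0.719, b = sin(fδ)/sin δ ≈ 0.950.
p = a·p₁ + b·p₂ ≈ (0.950, 0.252, -0.183); φ = arcsin(p_z) ≈ -10.57°, λ = atan2(p_y, p_x) ≈ 14.86°.

≈ 11°S, 15°E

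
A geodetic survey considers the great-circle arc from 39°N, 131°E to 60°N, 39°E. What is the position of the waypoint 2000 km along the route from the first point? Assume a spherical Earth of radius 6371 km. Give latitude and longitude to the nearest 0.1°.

≈ 52.4°N, 113.6°E

Convert each endpoint to a unit vector on the sphere (x = cos φ cos λ, y = cos φ sin λ, z = sin φ).
The central angle between the endpoints is δ = arccos(p₁·p₂) ≈ 1.010 rad (57.9°). The total great-circle distance is δ·R ≈ 1.010 × 6371 ≈ 6438 km, so the target fraction is f = 2000/6438 ≈ 0.311.
Interpolate at f ≈ 0.311 with slerp weights a = sin((1−f)δ)/sin δ ≈ 0.757, b = sin(fδ)/sin δ ≈ 0.365.
p = a·p₁ + b·p₂ ≈ (-0.245, 0.559, 0.792); φ = arcsin(p_z) ≈ 52.40°, λ = atan2(p_y, p_x) ≈ 113.63°.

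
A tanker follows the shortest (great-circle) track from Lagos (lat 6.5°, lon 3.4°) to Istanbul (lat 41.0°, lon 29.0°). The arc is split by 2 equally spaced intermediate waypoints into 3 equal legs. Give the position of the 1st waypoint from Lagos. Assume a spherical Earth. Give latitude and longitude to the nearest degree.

Write both endpoints as unit vectors p₁, p₂ with components (cos φ cos λ, cos φ sin λ, sin φ).
The central angle between the endpoints is δ = arccos(p₁·p₂) ≈ 0.722 rad (41.4°).
Interpolate at f = 1/3 with slerp weights a = sin((1−f)δ)/sin δ ≈ 0.701, b = sin(fδ)/sin δ ≈ 0.361.
p = a·p₁ + b·p₂ ≈ (0.933, 0.173, 0.316); φ = arcsin(p_z) ≈ 18.42°, λ = atan2(p_y, p_x) ≈ 10.52°.

≈ lat 18°, lon 11°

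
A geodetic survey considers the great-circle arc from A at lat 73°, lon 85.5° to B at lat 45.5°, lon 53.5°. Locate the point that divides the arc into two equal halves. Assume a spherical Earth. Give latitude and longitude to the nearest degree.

≈ lat 60°, lon 63°

The haversine formula gives a central angle δ ≈ 0.544 rad (31.1°) between the endpoints.
Interpolate at f = 1/2 with slerp weights a = sin((1−f)δ)/sin δ ≈ 0.519, b = sin(fδ)/sin δ ≈ 0.519.
p = a·p₁ + b·p₂ ≈ (0.228, 0.444, 0.867); φ = arcsin(p_z) ≈ 60.06°, λ = atan2(p_y, p_x) ≈ 62.77°.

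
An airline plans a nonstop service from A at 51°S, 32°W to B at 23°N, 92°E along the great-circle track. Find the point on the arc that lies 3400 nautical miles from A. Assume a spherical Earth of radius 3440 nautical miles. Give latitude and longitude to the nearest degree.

≈ 32°S, 43°E

Write both endpoints as unit vectors p₁, p₂ with components (cos φ cos λ, cos φ sin λ, sin φ).
The central angle between the endpoints is δ = arccos(p₁·p₂) ≈ 2.249 rad (128.9°). The total great-circle distance is δ·R ≈ 2.249 × 3440 ≈ 7737 nmi, so the target fraction is f = 3400/7737 ≈ 0.439.
Interpolate at f ≈ 0.439 with slerp weights a = sin((1−f)δ)/sin δ ≈ 1.223, b = sin(fδ)/sin δ ≈ 1.073.
p = a·p₁ + b·p₂ ≈ (0.618, 0.579, -0.532); φ = arcsin(p_z) ≈ -32.11°, λ = atan2(p_y, p_x) ≈ 43.11°.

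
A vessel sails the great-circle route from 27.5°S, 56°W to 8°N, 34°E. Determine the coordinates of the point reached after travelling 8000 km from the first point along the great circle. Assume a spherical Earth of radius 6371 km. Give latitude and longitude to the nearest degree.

Write both endpoints as unit vectors p₁, p₂ with components (cos φ cos λ, cos φ sin λ, sin φ).
The central angle between the endpoints is δ = arccos(p₁·p₂) ≈ 1.635 rad (93.7°). The total great-circle distance is δ·R ≈ 1.635 × 6371 ≈ 10417 km, so the target fraction is f = 8000/10417 ≈ 0.768.
Interpolate at f ≈ 0.768 with slerp weights a = sin((1−f)δ)/sin δ ≈ 0.371, b = sin(fδ)/sin δ ≈ 0.953.
p = a·p₁ + b·p₂ ≈ (0.966, 0.255, -0.039); φ = arcsin(p_z) ≈ -2.22°, λ = atan2(p_y, p_x) ≈ 14.76°.

≈ 2°S, 15°E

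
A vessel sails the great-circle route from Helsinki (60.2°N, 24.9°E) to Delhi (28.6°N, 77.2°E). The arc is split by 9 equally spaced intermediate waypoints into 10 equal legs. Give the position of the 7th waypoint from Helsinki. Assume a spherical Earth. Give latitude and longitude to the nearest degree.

From cos δ = sin φ₁ sin φ₂ + cos φ₁ cos φ₂ cos Δλ, the central angle is δ ≈ 0.820 rad (47.0°).
Interpolate at f = 7/10 with slerp weights a = sin((1−f)δ)/sin δ ≈ 0.333, b = sin(fδ)/sin δ ≈ 0.743.
p = a·p₁ + b·p₂ ≈ (0.295, 0.706, 0.645); φ = arcsin(p_z) ≈ 40.13°, λ = atan2(p_y, p_x) ≈ 67.34°.

≈ 40°N, 67°E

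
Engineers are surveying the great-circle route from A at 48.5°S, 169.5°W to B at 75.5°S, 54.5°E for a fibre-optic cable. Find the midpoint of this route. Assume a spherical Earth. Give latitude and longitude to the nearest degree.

From cos δ = sin φ₁ sin φ₂ + cos φ₁ cos φ₂ cos Δλ, the central angle is δ ≈ 0.920 rad (52.7°).
Interpolate at f = 1/2 with slerp weights a = sin((1−f)δ)/sin δ ≈ 0.558, b = sin(fδ)/sin δ ≈ 0.558.
p = a·p₁ + b·p₂ ≈ (-0.282, 0.046, -0.958); φ = arcsin(p_z) ≈ -73.37°, λ = atan2(p_y, p_x) ≈ 170.68°.

≈ 73°S, 171°E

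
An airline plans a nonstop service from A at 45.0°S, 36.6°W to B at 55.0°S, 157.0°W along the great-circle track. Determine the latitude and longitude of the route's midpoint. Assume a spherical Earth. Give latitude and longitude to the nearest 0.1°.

Write both endpoints as unit vectors p₁, p₂ with components (cos φ cos λ, cos φ sin λ, sin φ).
The central angle between the endpoints is δ = arccos(p₁·p₂) ≈ 1.187 rad (68.0°).
Interpolate at f = 1/2 with slerp weights a = sin((1−f)δ)/sin δ ≈ 0.603, b = sin(fδ)/sin δ ≈ 0.603.
p = a·p₁ + b·p₂ ≈ (0.024, -0.390, -0.921); φ = arcsin(p_z) ≈ -67.03°, λ = atan2(p_y, p_x) ≈ -86.48°.

≈ 67.0°S, 86.5°W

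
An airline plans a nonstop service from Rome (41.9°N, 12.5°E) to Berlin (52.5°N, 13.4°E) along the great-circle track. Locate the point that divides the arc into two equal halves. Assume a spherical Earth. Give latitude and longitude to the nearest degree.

From cos δ = sin φ₁ sin φ₂ + cos φ₁ cos φ₂ cos Δλ, the central angle is δ ≈ 0.185 rad (10.6°).
Interpolate at f = 1/2 with slerp weights a = sin((1−f)δ)/sin δ ≈ 0.502, b = sin(fδ)/sin δ ≈ 0.502.
p = a·p₁ + b·p₂ ≈ (0.662, 0.152, 0.734); φ = arcsin(p_z) ≈ 47.20°, λ = atan2(p_y, p_x) ≈ 12.90°.

≈ (47°N, 13°E)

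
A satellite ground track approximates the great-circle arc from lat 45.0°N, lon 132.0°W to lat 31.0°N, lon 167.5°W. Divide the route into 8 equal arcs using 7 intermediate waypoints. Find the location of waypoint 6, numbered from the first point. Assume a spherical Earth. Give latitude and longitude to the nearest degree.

Write both endpoints as unit vectors p₁, p₂ with components (cos φ cos λ, cos φ sin λ, sin φ).
The central angle between the endpoints is δ = arccos(p₁·p₂) ≈ 0.540 rad (30.9°).
Interpolate at f = 6/8 with slerp weights a = sin((1−f)δ)/sin δ ≈ 0.262, b = sin(fδ)/sin δ ≈ 0.766.
p = a·p₁ + b·p₂ ≈ (-0.765, -0.280, 0.580); φ = arcsin(p_z) ≈ 35.44°, λ = atan2(p_y, p_x) ≈ -159.92°.

≈ lat 35°N, lon 160°W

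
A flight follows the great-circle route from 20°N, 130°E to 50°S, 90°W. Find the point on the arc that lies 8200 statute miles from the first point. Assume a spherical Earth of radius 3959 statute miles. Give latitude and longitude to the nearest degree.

≈ 55°S, 118°W

From cos δ = sin φ₁ sin φ₂ + cos φ₁ cos φ₂ cos Δλ, the central angle is δ ≈ 2.381 rad (136.4°). The total great-circle distance is δ·R ≈ 2.381 × 3959 ≈ 9428 mi, so the target fraction is f = 8200/9428 ≈ 0.870.
Interpolate at f ≈ 0.870 with slerp weights a = sin((1−f)δ)/sin δ ≈ 0.443, b = sin(fδ)/sin δ ≈ 1.273.
p = a·p₁ + b·p₂ ≈ (-0.268, -0.500, -0.824); φ = arcsin(p_z) ≈ -55.48°, λ = atan2(p_y, p_x) ≈ -118.17°.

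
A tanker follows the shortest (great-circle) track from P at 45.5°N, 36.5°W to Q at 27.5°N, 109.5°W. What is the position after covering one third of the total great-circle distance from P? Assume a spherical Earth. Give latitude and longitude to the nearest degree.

Write both endpoints as unit vectors p₁, p₂ with components (cos φ cos λ, cos φ sin λ, sin φ).
The central angle between the endpoints is δ = arccos(p₁·p₂) ≈ 1.034 rad (59.3°).
Interpolate at f = 1/3 with slerp weights a = sin((1−f)δ)/sin δ ≈ 0.740, b = sin(fδ)/sin δ ≈ 0.393.
p = a·p₁ + b·p₂ ≈ (0.301, -0.637, 0.709); φ = arcsin(p_z) ≈ 45.19°, λ = atan2(p_y, p_x) ≈ -64.75°.

≈ 45°N, 65°W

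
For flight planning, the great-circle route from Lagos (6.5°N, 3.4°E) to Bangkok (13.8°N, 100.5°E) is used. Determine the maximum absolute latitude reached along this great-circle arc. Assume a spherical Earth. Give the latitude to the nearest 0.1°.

≈ 15.9°N

The great circle lies in the plane with unit normal n̂ = (p₁ × p₂)/|p₁ × p₂|.
Here n̂_z ≈ +0.962; the vertex latitude is φ_max = arccos|n̂_z| ≈ 15.9°.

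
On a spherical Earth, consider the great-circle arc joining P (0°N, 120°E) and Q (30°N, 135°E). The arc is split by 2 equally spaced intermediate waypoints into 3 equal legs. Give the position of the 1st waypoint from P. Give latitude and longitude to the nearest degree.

Convert each endpoint to a unit vector on the sphere (x = cos φ cos λ, y = cos φ sin λ, z = sin φ).
The central angle between the endpoints is δ = arccos(p₁·p₂) ≈ 0.580 rad (33.2°).
Interpolate at f = 1/3 with slerp weights a = sin((1−f)δ)/sin δ ≈ 0.688, b = sin(fδ)/sin δ ≈ 0.351.
p = a·p₁ + b·p₂ ≈ (-0.559, 0.811, 0.175); φ = arcsin(p_z) ≈ 10.10°, λ = atan2(p_y, p_x) ≈ 124.58°.

≈ (10°N, 125°E)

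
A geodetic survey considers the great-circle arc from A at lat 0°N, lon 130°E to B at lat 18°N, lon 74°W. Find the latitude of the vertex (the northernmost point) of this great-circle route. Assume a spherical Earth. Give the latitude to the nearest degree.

≈ 39°N

The great circle lies in the plane with unit normal n̂ = (p₁ × p₂)/|p₁ × p₂|.
Here n̂_z ≈ +0.781; the vertex latitude is φ_max = arccos|n̂_z| ≈ 38.6°.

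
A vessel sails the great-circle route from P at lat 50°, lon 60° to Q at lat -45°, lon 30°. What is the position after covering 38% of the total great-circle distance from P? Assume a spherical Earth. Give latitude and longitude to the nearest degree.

≈ lat 14°, lon 47°

From cos δ = sin φ₁ sin φ₂ + cos φ₁ cos φ₂ cos Δλ, the central angle is δ ≈ 1.719 rad (98.5°).
Interpolate at f = 0.38 with slerp weights a = sin((1−f)δ)/sin δ ≈ 0.885, b = sin(fδ)/sin δ ≈ 0.615.
p = a·p₁ + b·p₂ ≈ (0.661, 0.710, 0.243); φ = arcsin(p_z) ≈ 14.09°, λ = atan2(p_y, p_x) ≈ 47.05°.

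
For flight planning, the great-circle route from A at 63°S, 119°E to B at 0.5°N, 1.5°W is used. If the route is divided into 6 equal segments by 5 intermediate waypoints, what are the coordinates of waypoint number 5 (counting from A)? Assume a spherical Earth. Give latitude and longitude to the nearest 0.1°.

From cos δ = sin φ₁ sin φ₂ + cos φ₁ cos φ₂ cos Δλ, the central angle is δ ≈ 1.811 rad (103.8°).
Interpolate at f = 5/6 with slerp weights a = sin((1−f)δ)/sin δ ≈ 0.306, b = sin(fδ)/sin δ ≈ 1.028.
p = a·p₁ + b·p₂ ≈ (0.960, 0.095, -0.264); φ = arcsin(p_z) ≈ -15.30°, λ = atan2(p_y, p_x) ≈ 5.63°.

≈ 15.3°S, 5.6°E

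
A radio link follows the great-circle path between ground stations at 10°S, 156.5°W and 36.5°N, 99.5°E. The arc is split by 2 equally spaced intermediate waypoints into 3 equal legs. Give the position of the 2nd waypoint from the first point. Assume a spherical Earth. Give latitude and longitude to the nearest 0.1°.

≈ 28.9°N, 141.3°E

From cos δ = sin φ₁ sin φ₂ + cos φ₁ cos φ₂ cos Δλ, the central angle is δ ≈ 1.870 rad (107.1°).
Interpolate at f = 2/3 with slerp weights a = sin((1−f)δ)/sin δ ≈ 0.611, b = sin(fδ)/sin δ ≈ 0.992.
p = a·p₁ + b·p₂ ≈ (-0.683, 0.547, 0.484); φ = arcsin(p_z) ≈ 28.95°, λ = atan2(p_y, p_x) ≈ 141.34°.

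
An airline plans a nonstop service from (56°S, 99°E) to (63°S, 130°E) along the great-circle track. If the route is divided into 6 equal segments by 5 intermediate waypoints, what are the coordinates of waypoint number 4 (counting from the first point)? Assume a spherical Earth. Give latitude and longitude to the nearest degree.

The haversine formula gives a central angle δ ≈ 0.297 rad (17.0°) between the endpoints.
Interpolate at f = 4/6 with slerp weights a = sin((1−f)δ)/sin δ ≈ 0.338, b = sin(fδ)/sin δ ≈ 0.672.
p = a·p₁ + b·p₂ ≈ (-0.226, 0.420, -0.879); φ = arcsin(p_z) ≈ -61.51°, λ = atan2(p_y, p_x) ≈ 118.24°.

≈ (62°S, 118°E)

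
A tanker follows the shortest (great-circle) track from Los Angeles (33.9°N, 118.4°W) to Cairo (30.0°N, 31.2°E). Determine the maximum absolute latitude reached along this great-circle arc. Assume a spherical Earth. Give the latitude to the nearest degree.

≈ 67°N

The great circle lies in the plane with unit normal n̂ = (p₁ × p₂)/|p₁ × p₂|.
Here n̂_z ≈ +0.387; the vertex latitude is φ_max = arccos|n̂_z| ≈ 67.2°.
Check via Clairaut: cos φ_max = |cos φ₁| · sin C = cos(33.9°)·sin(27.8°) ≈ 0.387, again giving ≈ 67.2°.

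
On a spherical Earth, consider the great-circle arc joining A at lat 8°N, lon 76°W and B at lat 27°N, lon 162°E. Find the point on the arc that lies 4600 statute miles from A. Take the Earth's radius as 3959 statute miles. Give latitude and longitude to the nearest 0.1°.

The haversine formula gives a central angle δ ≈ 1.987 rad (113.9°) between the endpoints. The total great-circle distance is δ·R ≈ 1.987 × 3959 ≈ 7867 mi, so the target fraction is f = 4600/7867 ≈ 0.585.
Interpolate at f ≈ 0.585 with slerp weights a = sin((1−f)δ)/sin δ ≈ 0.803, b = sin(fδ)/sin δ ≈ 1.003.
p = a·p₁ + b·p₂ ≈ (-0.658, -0.496, 0.567); φ = arcsin(p_z) ≈ 34.56°, λ = atan2(p_y, p_x) ≈ -143.00°.

≈ lat 34.6°N, lon 143.0°W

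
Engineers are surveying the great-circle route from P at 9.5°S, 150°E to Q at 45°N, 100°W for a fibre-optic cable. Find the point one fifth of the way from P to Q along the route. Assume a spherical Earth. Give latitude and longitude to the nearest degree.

≈ 6°N, 166°E

Convert each endpoint to a unit vector on the sphere (x = cos φ cos λ, y = cos φ sin λ, z = sin φ).
The central angle between the endpoints is δ = arccos(p₁·p₂) ≈ 1.934 rad (110.8°).
Interpolate at f = 1/5 with slerp weights a = sin((1−f)δ)/sin δ ≈ 1.069, b = sin(fδ)/sin δ ≈ 0.404.
p = a·p₁ + b·p₂ ≈ (-0.963, 0.246, 0.109); φ = arcsin(p_z) ≈ 6.25°, λ = atan2(p_y, p_x) ≈ 165.65°.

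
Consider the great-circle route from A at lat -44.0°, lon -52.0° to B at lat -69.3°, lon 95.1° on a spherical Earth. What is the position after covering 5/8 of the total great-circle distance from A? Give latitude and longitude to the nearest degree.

≈ lat -80°, lon -2°

The haversine formula gives a central angle δ ≈ 1.119 rad (64.1°) between the endpoints.
Interpolate at f = 5/8 with slerp weights a = sin((1−f)δ)/sin δ ≈ 0.453, b = sin(fδ)/sin δ ≈ 0.716.
p = a·p₁ + b·p₂ ≈ (0.178, -0.005, -0.984); φ = arcsin(p_z) ≈ -79.74°, λ = atan2(p_y, p_x) ≈ -1.54°.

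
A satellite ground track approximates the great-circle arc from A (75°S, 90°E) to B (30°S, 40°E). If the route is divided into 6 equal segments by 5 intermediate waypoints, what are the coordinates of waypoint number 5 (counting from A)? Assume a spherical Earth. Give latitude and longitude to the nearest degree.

≈ (38°S, 43°E)

The haversine formula gives a central angle δ ≈ 0.893 rad (51.2°) between the endpoints.
Interpolate at f = 5/6 with slerp weights a = sin((1−f)δ)/sin δ ≈ 0.190, b = sin(fδ)/sin δ ≈ 0.870.
p = a·p₁ + b·p₂ ≈ (0.577, 0.533, -0.619); φ = arcsin(p_z) ≈ -38.22°, λ = atan2(p_y, p_x) ≈ 42.75°.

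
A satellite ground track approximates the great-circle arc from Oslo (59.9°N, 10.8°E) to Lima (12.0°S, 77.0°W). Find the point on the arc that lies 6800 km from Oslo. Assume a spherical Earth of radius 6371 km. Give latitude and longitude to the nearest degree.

Convert each endpoint to a unit vector on the sphere (x = cos φ cos λ, y = cos φ sin λ, z = sin φ).
The central angle between the endpoints is δ = arccos(p₁·p₂) ≈ 1.733 rad (99.3°). The total great-circle distance is δ·R ≈ 1.733 × 6371 ≈ 11038 km, so the target fraction is f = 6800/11038 ≈ 0.616.
Interpolate at f ≈ 0.616 with slerp weights a = sin((1−f)δ)/sin δ ≈ 0.625, b = sin(fδ)/sin δ ≈ 0.888.
p = a·p₁ + b·p₂ ≈ (0.503, -0.787, 0.357); φ = arcsin(p_z) ≈ 20.89°, λ = atan2(p_y, p_x) ≈ -57.40°.

≈ 21°N, 57°W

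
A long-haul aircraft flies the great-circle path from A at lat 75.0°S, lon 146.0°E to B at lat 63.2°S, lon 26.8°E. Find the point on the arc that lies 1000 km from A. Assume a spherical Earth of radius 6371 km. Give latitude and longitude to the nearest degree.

≈ lat 80°S, lon 110°E

Convert each endpoint to a unit vector on the sphere (x = cos φ cos λ, y = cos φ sin λ, z = sin φ).
The central angle between the endpoints is δ = arccos(p₁·p₂) ≈ 0.635 rad (36.4°). The total great-circle distance is δ·R ≈ 0.635 × 6371 ≈ 4044 km, so the target fraction is f = 1000/4044 ≈ 0.247.
Interpolate at f ≈ 0.247 with slerp weights a = sin((1−f)δ)/sin δ ≈ 0.775, b = sin(fδ)/sin δ ≈ 0.264.
p = a·p₁ + b·p₂ ≈ (-0.060, 0.166, -0.984); φ = arcsin(p_z) ≈ -79.84°, λ = atan2(p_y, p_x) ≈ 109.98°.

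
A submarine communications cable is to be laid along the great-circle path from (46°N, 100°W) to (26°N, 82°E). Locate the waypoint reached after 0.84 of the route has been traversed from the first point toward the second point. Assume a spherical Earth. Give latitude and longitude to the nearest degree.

≈ (43°N, 83°E)

Convert each endpoint to a unit vector on the sphere (x = cos φ cos λ, y = cos φ sin λ, z = sin φ).
The central angle between the endpoints is δ = arccos(p₁·p₂) ≈ 1.885 rad (108.0°).
Interpolate at f = 0.84 with slerp weights a = sin((1−f)δ)/sin δ ≈ 0.312, b = sin(fδ)/sin δ ≈ 1.051.
p = a·p₁ + b·p₂ ≈ (0.094, 0.722, 0.685); φ = arcsin(p_z) ≈ 43.27°, λ = atan2(p_y, p_x) ≈ 82.60°.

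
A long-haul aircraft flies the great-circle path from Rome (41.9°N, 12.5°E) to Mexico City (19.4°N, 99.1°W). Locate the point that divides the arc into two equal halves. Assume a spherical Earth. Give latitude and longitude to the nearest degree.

From cos δ = sin φ₁ sin φ₂ + cos φ₁ cos φ₂ cos Δλ, the central angle is δ ≈ 1.607 rad (92.1°).
Interpolate at f = 1/2 with slerp weights a = sin((1−f)δ)/sin δ ≈ 0.720, b = sin(fδ)/sin δ ≈ 0.720.
p = a·p₁ + b·p₂ ≈ (0.416, -0.555, 0.720); φ = arcsin(p_z) ≈ 46.09°, λ = atan2(p_y, p_x) ≈ -53.14°.

≈ (46°N, 53°W)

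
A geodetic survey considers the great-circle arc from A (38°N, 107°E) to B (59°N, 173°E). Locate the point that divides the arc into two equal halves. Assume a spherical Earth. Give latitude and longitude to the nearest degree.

The haversine formula gives a central angle δ ≈ 0.805 rad (46.1°) between the endpoints.
Interpolate at f = 1/2 with slerp weights a = sin((1−f)δ)/sin δ ≈ 0.543, b = sin(fδ)/sin δ ≈ 0.543.
p = a·p₁ + b·p₂ ≈ (-0.403, 0.444, 0.800); φ = arcsin(p_z) ≈ 53.17°, λ = atan2(p_y, p_x) ≈ 132.25°.

≈ (53°N, 132°E)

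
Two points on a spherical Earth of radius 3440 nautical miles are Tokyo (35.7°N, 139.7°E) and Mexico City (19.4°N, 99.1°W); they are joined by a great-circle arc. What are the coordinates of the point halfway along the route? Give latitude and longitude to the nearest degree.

From cos δ = sin φ₁ sin φ₂ + cos φ₁ cos φ₂ cos Δλ, the central angle is δ ≈ 1.775 rad (101.7°).
Interpolate at f = 1/2 with slerp weights a = sin((1−f)δ)/sin δ ≈ 0.792, b = sin(fδ)/sin δ ≈ 0.792.
p = a·p₁ + b·p₂ ≈ (-0.609, -0.322, 0.725); φ = arcsin(p_z) ≈ 46.49°, λ = atan2(p_y, p_x) ≈ -152.15°.

≈ 46°N, 152°W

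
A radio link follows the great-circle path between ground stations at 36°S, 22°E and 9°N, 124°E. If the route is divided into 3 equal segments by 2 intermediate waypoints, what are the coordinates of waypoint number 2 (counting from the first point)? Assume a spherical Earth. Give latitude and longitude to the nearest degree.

From cos δ = sin φ₁ sin φ₂ + cos φ₁ cos φ₂ cos Δλ, the central angle is δ ≈ 1.832 rad (105.0°).
Interpolate at f = 2/3 with slerp weights a = sin((1−f)δ)/sin δ ≈ 0.593, b = sin(fδ)/sin δ ≈ 0.972.
p = a·p₁ + b·p₂ ≈ (-0.092, 0.976, -0.197); φ = arcsin(p_z) ≈ -11.34°, λ = atan2(p_y, p_x) ≈ 95.38°.

≈ 11°S, 95°E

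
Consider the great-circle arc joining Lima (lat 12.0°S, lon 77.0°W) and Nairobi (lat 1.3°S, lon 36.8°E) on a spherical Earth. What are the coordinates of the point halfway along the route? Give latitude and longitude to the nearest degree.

≈ lat 12°S, lon 19°W

The haversine formula gives a central angle δ ≈ 1.971 rad (112.9°) between the endpoints.
Interpolate at f = 1/2 with slerp weights a = sin((1−f)δ)/sin δ ≈ 0.905, b = sin(fδ)/sin δ ≈ 0.905.
p = a·p₁ + b·p₂ ≈ (0.924, -0.321, -0.209); φ = arcsin(p_z) ≈ -12.05°, λ = atan2(p_y, p_x) ≈ -19.14°.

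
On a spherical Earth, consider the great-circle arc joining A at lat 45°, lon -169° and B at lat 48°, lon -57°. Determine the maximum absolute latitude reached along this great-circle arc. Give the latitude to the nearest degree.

The great circle lies in the plane with unit normal n̂ = (p₁ × p₂)/|p₁ × p₂|.
Here n̂_z ≈ +0.468; the vertex latitude is φ_max = arccos|n̂_z| ≈ 62.1°.

≈ 62°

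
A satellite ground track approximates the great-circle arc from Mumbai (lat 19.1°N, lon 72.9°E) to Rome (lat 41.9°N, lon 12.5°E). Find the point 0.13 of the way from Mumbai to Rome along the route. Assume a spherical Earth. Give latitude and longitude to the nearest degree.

≈ lat 23°N, lon 67°E

Convert each endpoint to a unit vector on the sphere (x = cos φ cos λ, y = cos φ sin λ, z = sin φ).
The central angle between the endpoints is δ = arccos(p₁·p₂) ≈ 0.969 rad (55.5°).
Interpolate at f = 0.13 with slerp weights a = sin((1−f)δ)/sin δ ≈ 0.906, b = sin(fδ)/sin δ ≈ 0.152.
p = a·p₁ + b·p₂ ≈ (0.362, 0.843, 0.398); φ = arcsin(p_z) ≈ 23.47°, λ = atan2(p_y, p_x) ≈ 66.73°.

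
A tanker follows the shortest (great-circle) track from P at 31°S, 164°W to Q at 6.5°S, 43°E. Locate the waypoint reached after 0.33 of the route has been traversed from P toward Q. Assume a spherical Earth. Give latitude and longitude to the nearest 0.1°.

From cos δ = sin φ₁ sin φ₂ + cos φ₁ cos φ₂ cos Δλ, the central angle is δ ≈ 2.347 rad (134.5°).
Interpolate at f = 0.33 with slerp weights a = sin((1−f)δ)/sin δ ≈ 1.401, b = sin(fδ)/sin δ ≈ 0.980.
p = a·p₁ + b·p₂ ≈ (-0.442, 0.333, -0.833); φ = arcsin(p_z) ≈ -56.37°, λ = atan2(p_y, p_x) ≈ 143.04°.

≈ 56.4°S, 143.0°E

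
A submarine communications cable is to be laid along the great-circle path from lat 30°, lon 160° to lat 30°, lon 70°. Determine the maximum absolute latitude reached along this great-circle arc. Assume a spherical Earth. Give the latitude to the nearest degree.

The great circle lies in the plane with unit normal n̂ = (p₁ × p₂)/|p₁ × p₂|.
Here n̂_z ≈ -0.775; the vertex latitude is φ_max = arccos|n̂_z| ≈ 39.2°.

≈ 39°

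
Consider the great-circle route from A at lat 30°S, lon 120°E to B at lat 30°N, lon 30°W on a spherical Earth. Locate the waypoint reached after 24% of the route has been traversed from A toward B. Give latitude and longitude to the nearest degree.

≈ lat 19°S, lon 81°E

Convert each endpoint to a unit vector on the sphere (x = cos φ cos λ, y = cos φ sin λ, z = sin φ).
The central angle between the endpoints is δ = arccos(p₁·p₂) ≈ 2.689 rad (154.1°).
Interpolate at f = 0.24 with slerp weights a = sin((1−f)δ)/sin δ ≈ 2.037, b = sin(fδ)/sin δ ≈ 1.377.
p = a·p₁ + b·p₂ ≈ (0.150, 0.932, -0.330); φ = arcsin(p_z) ≈ -19.28°, λ = atan2(p_y, p_x) ≈ 80.83°.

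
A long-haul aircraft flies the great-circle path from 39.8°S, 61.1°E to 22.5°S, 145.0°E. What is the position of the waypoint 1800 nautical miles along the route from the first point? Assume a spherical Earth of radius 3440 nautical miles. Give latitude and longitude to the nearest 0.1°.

Convert each endpoint to a unit vector on the sphere (x = cos φ cos λ, y = cos φ sin λ, z = sin φ).
The central angle between the endpoints is δ = arccos(p₁·p₂) ≈ 1.245 rad (71.3°). The total great-circle distance is δ·R ≈ 1.245 × 3440 ≈ 4282 nmi, so the target fraction is f = 1800/4282 ≈ 0.420.
Interpolate at f ≈ 0.420 with slerp weights a = sin((1−f)δ)/sin δ ≈ 0.697, b = sin(fδ)/sin δ ≈ 0.528.
p = a·p₁ + b·p₂ ≈ (-0.140, 0.748, -0.648); φ = arcsin(p_z) ≈ -40.40°, λ = atan2(p_y, p_x) ≈ 100.62°.

≈ 40.4°S, 100.6°E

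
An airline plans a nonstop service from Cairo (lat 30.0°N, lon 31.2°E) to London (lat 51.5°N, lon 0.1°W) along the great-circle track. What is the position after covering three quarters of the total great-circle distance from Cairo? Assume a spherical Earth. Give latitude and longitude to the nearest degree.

Convert each endpoint to a unit vector on the sphere (x = cos φ cos λ, y = cos φ sin λ, z = sin φ).
The central angle between the endpoints is δ = arccos(p₁·p₂) ≈ 0.551 rad (31.6°).
Interpolate at f = 3/4 with slerp weights a = sin((1−f)δ)/sin δ ≈ 0.262, b = sin(fδ)/sin δ ≈ 0.767.
p = a·p₁ + b·p₂ ≈ (0.672, 0.117, 0.731); φ = arcsin(p_z) ≈ 47.01°, λ = atan2(p_y, p_x) ≈ 9.87°.

≈ lat 47°N, lon 10°E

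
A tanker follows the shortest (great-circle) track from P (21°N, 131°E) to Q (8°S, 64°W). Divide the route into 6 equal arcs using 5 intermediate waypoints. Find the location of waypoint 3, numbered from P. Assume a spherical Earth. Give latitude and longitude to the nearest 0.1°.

≈ (40.4°N, 133.9°W)

From cos δ = sin φ₁ sin φ₂ + cos φ₁ cos φ₂ cos Δλ, the central angle is δ ≈ 2.802 rad (160.5°).
Interpolate at f = 3/6 with slerp weights a = sin((1−f)δ)/sin δ ≈ 2.958, b = sin(fδ)/sin δ ≈ 2.958.
p = a·p₁ + b·p₂ ≈ (-0.528, -0.549, 0.648); φ = arcsin(p_z) ≈ 40.43°, λ = atan2(p_y, p_x) ≈ -133.88°.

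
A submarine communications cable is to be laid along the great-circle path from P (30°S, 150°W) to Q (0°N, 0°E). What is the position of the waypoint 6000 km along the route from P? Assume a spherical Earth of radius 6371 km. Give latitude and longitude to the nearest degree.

≈ (49°S, 82°W)

From cos δ = sin φ₁ sin φ₂ + cos φ₁ cos φ₂ cos Δλ, the central angle is δ ≈ 2.419 rad (138.6°). The total great-circle distance is δ·R ≈ 2.419 × 6371 ≈ 15411 km, so the target fraction is f = 6000/15411 ≈ 0.389.
Interpolate at f ≈ 0.389 with slerp weights a = sin((1−f)δ)/sin δ ≈ 1.505, b = sin(fδ)/sin δ ≈ 1.222.
p = a·p₁ + b·p₂ ≈ (0.094, -0.652, -0.753); φ = arcsin(p_z) ≈ -48.82°, λ = atan2(p_y, p_x) ≈ -81.83°.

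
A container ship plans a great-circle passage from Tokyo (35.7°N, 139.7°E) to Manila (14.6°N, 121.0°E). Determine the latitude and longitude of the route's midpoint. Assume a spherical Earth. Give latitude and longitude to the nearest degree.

≈ 25°N, 130°E

Convert each endpoint to a unit vector on the sphere (x = cos φ cos λ, y = cos φ sin λ, z = sin φ).
The central angle between the endpoints is δ = arccos(p₁·p₂) ≈ 0.470 rad (26.9°).
Interpolate at f = 1/2 with slerp weights a = sin((1−f)δ)/sin δ ≈ 0.514, b = sin(fδ)/sin δ ≈ 0.514.
p = a·p₁ + b·p₂ ≈ (-0.575, 0.697, 0.430); φ = arcsin(p_z) ≈ 25.44°, λ = atan2(p_y, p_x) ≈ 129.53°.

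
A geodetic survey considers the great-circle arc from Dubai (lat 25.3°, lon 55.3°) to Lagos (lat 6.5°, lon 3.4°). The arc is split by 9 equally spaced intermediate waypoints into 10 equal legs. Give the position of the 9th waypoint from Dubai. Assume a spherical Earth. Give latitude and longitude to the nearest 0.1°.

≈ lat 8.9°, lon 8.2°

Write both endpoints as unit vectors p₁, p₂ with components (cos φ cos λ, cos φ sin λ, sin φ).
The central angle between the endpoints is δ = arccos(p₁·p₂) ≈ 0.924 rad (52.9°).
Interpolate at f = 9/10 with slerp weights a = sin((1−f)δ)/sin δ ≈ 0.116, b = sin(fδ)/sin δ ≈ 0.926.
p = a·p₁ + b·p₂ ≈ (0.978, 0.141, 0.154); φ = arcsin(p_z) ≈ 8.87°, λ = atan2(p_y, p_x) ≈ 8.18°.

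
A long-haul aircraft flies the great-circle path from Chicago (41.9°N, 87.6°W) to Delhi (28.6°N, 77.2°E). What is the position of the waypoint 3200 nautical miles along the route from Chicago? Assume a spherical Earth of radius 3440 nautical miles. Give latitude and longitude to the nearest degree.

Write both endpoints as unit vectors p₁, p₂ with components (cos φ cos λ, cos φ sin λ, sin φ).
The central angle between the endpoints is δ = arccos(p₁·p₂) ≈ 1.887 rad (108.1°). The total great-circle distance is δ·R ≈ 1.887 × 3440 ≈ 6491 nmi, so the target fraction is f = 3200/6491 ≈ 0.493.
Interpolate at f ≈ 0.493 with slerp weights a = sin((1−f)δ)/sin δ ≈ 0.860, b = sin(fδ)/sin δ ≈ 0.844.
p = a·p₁ + b·p₂ ≈ (0.191, 0.083, 0.978); φ = arcsin(p_z) ≈ 77.99°, λ = atan2(p_y, p_x) ≈ 23.43°.

≈ (78°N, 23°E)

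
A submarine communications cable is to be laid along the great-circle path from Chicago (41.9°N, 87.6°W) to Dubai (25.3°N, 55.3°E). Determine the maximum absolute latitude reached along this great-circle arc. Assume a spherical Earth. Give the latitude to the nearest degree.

The great circle lies in the plane with unit normal n̂ = (p₁ × p₂)/|p₁ × p₂|.
Here n̂_z ≈ +0.419; the vertex latitude is φ_max = arccos|n̂_z| ≈ 65.2°.
Check via Clairaut: cos φ_max = |cos φ₁| · sin C = cos(41.9°)·sin(34.3°) ≈ 0.419, again giving ≈ 65.2°.

≈ 65°N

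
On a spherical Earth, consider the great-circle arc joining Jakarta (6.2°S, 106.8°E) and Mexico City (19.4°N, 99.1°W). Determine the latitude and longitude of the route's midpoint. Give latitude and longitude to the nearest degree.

The haversine formula gives a central angle δ ≈ 2.645 rad (151.6°) between the endpoints.
Interpolate at f = 1/2 with slerp weights a = sin((1−f)δ)/sin δ ≈ 2.036, b = sin(fδ)/sin δ ≈ 2.036.
p = a·p₁ + b·p₂ ≈ (-0.889, 0.041, 0.456); φ = arcsin(p_z) ≈ 27.16°, λ = atan2(p_y, p_x) ≈ 177.33°.

≈ 27°N, 177°E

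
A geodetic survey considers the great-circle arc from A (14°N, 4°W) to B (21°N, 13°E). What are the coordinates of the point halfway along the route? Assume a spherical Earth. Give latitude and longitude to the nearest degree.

Write both endpoints as unit vectors p₁, p₂ with components (cos φ cos λ, cos φ sin λ, sin φ).
The central angle between the endpoints is δ = arccos(p₁·p₂) ≈ 0.308 rad (17.6°).
Interpolate at f = 1/2 with slerp weights a = sin((1−f)δ)/sin δ ≈ 0.506, b = sin(fδ)/sin δ ≈ 0.506.
p = a·p₁ + b·p₂ ≈ (0.950, 0.072, 0.304); φ = arcsin(p_z) ≈ 17.68°, λ = atan2(p_y, p_x) ≈ 4.33°.

≈ (18°N, 4°E)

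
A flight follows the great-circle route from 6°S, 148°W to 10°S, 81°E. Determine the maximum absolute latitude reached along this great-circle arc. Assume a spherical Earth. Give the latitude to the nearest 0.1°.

The great circle lies in the plane with unit normal n̂ = (p₁ × p₂)/|p₁ × p₂|.
Here n̂_z ≈ -0.946; the vertex latitude is φ_max = arccos|n̂_z| ≈ 18.9°.

≈ 18.9°S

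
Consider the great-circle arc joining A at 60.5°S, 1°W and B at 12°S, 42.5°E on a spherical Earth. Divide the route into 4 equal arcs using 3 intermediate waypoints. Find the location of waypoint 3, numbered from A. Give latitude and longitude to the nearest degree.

≈ 25°S, 36°E

Write both endpoints as unit vectors p₁, p₂ with components (cos φ cos λ, cos φ sin λ, sin φ).
The central angle between the endpoints is δ = arccos(p₁·p₂) ≈ 1.012 rad (58.0°).
Interpolate at f = 3/4 with slerp weights a = sin((1−f)δ)/sin δ ≈ 0.295, b = sin(fδ)/sin δ ≈ 0.812.
p = a·p₁ + b·p₂ ≈ (0.731, 0.534, -0.426); φ = arcsin(p_z) ≈ -25.19°, λ = atan2(p_y, p_x) ≈ 36.15°.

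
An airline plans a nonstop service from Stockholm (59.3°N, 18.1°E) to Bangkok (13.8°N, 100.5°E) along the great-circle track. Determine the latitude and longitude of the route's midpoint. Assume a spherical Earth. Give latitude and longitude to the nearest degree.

≈ (44°N, 75°E)

Convert each endpoint to a unit vector on the sphere (x = cos φ cos λ, y = cos φ sin λ, z = sin φ).
The central angle between the endpoints is δ = arccos(p₁·p₂) ≈ 1.297 rad (74.3°).
Interpolate at f = 1/2 with slerp weights a = sin((1−f)δ)/sin δ ≈ 0.627, b = sin(fδ)/sin δ ≈ 0.627.
p = a·p₁ + b·p₂ ≈ (0.193, 0.698, 0.689); φ = arcsin(p_z) ≈ 43.55°, λ = atan2(p_y, p_x) ≈ 74.52°.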